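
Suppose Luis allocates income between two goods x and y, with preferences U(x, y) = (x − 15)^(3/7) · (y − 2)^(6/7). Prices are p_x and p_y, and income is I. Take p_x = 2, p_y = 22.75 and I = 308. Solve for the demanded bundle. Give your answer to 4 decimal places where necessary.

Let x' = x−15, y' = y−2. MRS = (1/2)·y'/x' = p_x/p_y.
Substituting into the budget: x* = 15 + 1/3·(I − 15·p_x − 2·p_y)/p_x, and y* = 2 + 2/3·(…)/p_y.
Discretionary income = 308 − 15·2 − 2·22.75 = 232.5; x* = 15 + 1/3·232.5/2 = 53.75; y* = 2 + 2/3·232.5/22.75 = 8.8132.

x* = 53.75, y* = 8.8132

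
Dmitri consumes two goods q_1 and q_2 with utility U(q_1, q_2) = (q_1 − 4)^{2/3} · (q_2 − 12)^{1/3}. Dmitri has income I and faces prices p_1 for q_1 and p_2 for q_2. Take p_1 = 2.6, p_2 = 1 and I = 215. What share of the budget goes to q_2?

After buying the subsistence bundle (4, 12), a share 2/3 of the remaining income goes to q_1: q_1* = 4 + 2/3·(I − 4p_1 − 12p_2)/p_1.
Discretionary income = 215 − 4·2.6 − 12·1 = 192.6; q_1* = 4 + 2/3·192.6/2.6 = 53.3846; q_2* = 12 + 1/3·192.6/1 = 76.2.
Expenditure on q_2: 1·76.2 = 76.2; share = 0.3544.

share on q_2 = 0.3544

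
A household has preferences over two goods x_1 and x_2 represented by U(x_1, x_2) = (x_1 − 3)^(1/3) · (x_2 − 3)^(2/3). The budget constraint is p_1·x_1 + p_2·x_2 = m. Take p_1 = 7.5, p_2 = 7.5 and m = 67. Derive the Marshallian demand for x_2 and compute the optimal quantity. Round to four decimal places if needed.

x_2* = 4.9556

After buying the subsistence bundle (3, 3), a share 1/3 of the remaining income goes to x_1: x_1* = 3 + 1/3·(m − 3p_1 − 3p_2)/p_1.
Discretionary income = 67 − 3·7.5 − 3·7.5 = 22; x_2* = 3 + 2/3·22/7.5 = 4.9556.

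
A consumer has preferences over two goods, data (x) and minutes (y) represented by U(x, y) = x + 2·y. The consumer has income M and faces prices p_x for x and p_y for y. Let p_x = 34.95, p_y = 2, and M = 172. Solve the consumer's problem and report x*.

x* = 0

Perfect substitutes: compare marginal utility per dollar. 1/p_x vs 2/p_y → 0.0286 vs 1.
y gives more utility per dollar, so spend all income on y: y* = M/p_y, x* = 0.
Numerically: x* = 0, y* = 86.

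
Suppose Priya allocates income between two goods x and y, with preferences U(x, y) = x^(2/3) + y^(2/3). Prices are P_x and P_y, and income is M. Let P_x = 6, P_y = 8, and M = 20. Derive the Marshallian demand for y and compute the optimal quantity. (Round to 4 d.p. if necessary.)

MU_x ∝ x^(-1/3), MU_y ∝ y^(-1/3), so MRS = (y/x)^(1/3) = P_x/P_y.
Hence y/x = (P_x/P_y)^(1/(1/3)), i.e. raised to the 3 power.
Substitute y = (y/x)·x into the budget: x* = M/(P_x + P_y·(y/x)).
Numerically y/x = 0.421875, so x* = 20/(6 + 8·0.421875) = 2.1333 and y* = 0.421875·2.1333 = 0.9.

y* = 0.9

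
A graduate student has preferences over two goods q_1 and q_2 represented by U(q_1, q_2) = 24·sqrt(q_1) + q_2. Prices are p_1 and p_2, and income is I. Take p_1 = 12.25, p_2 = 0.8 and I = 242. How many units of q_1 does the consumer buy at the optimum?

q_1* = 0.6141

Utility is quasi-linear in q_2; the FOC for q_1 is 12/√q_1 = p_1/p_2.
Solve: √q_1 = 12·p_2/p_1, so q_1*(p_1,p_2) = (12·p_2/p_1)², and q_2* = (I − p_1·q_1*)/p_2.
Plugging in: q_1* = (12·0.8/12.25)² = 0.6141.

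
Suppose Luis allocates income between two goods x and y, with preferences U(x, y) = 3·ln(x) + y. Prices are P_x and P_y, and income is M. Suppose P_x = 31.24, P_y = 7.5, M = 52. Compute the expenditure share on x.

share on x = 0.4327

MU_x = 3/x, MU_y = 1. Tangency: 3/x = P_x/P_y.
So x*(P_x,P_y) = 3·P_y/P_x, independent of income; and y* = (M − 3·P_y)/P_y.
At the given prices: x* = 3·7.5/31.24 = 0.7202, and y* = 3.9333.
Expenditure on x: 31.24·0.7202 = 22.5; share = 0.4327.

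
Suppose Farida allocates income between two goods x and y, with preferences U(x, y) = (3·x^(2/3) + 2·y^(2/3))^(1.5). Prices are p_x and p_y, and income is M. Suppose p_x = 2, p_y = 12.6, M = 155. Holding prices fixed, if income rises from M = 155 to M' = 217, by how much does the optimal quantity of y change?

From the CES first-order condition, (3/2)·(y/x)^(1/3) = p_x/p_y.
Hence y/x = ((2/3)·p_x/p_y)^(1/(1/3)), i.e. raised to the 3 power.
With the ratio pinned down, the budget gives x* = M/(p_x + p_y·(y/x)) and y* = (y/x)·x*.
Numerically y/x = 0.001185, so x* = 155/(2 + 12.6·0.001185) = 76.9257 and y* = 0.001185·76.9257 = 0.0912.
At M' = 217: y* = 0.1276. Change: 0.1276 − 0.0912 = 0.0365.

Δy* = 0.0365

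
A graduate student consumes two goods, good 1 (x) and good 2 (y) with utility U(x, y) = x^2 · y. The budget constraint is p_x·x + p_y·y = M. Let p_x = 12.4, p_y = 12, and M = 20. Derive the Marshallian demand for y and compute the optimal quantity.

y* = 0.5556

MU_x/MU_y = (2·y)/(x); tangency sets this equal to p_x/p_y.
Rearranging, p_y·y = (1/2)·p_x·x. Substituting into the budget gives p_x·x·(1 + (1/2)) = M.
Demand: x*(p_x,p_y,M) = 2/3·M/p_x and y* = 1/3·M/p_y.
At p_x=12.4, p_y=12, M=20: y* = 1/3·20/12 = 0.5556.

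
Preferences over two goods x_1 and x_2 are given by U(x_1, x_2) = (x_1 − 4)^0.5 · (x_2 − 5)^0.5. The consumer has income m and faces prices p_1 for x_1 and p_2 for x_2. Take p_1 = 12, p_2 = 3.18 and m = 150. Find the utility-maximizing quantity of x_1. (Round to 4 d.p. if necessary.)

This is Cobb-Douglas in (x_1−4, x_2−5): tangency gives 0.5·p_2·(x_2−5) = 0.5·p_1·(x_1−4).
Substituting into the budget: x_1* = 4 + 0.5·(m − 4·p_1 − 5·p_2)/p_1, and x_2* = 5 + 0.5·(…)/p_2.
Discretionary income = 150 − 4·12 − 5·3.18 = 86.1; x_1* = 4 + 0.5·86.1/12 = 7.5875.

x_1* = 7.5875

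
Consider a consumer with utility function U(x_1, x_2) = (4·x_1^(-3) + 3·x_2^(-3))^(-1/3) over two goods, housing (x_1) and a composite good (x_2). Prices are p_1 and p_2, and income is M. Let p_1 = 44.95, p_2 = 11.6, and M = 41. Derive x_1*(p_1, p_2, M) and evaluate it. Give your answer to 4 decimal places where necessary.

x_1* = 0.6822

With the ratio pinned down, the budget gives x_1* = M/(p_1 + p_2·(x_2/x_1)) and x_2* = (x_2/x_1)·x_1*.
Numerically x_2/x_1 = 1.305669, so x_1* = 41/(44.95 + 11.6·1.305669) = 0.6822.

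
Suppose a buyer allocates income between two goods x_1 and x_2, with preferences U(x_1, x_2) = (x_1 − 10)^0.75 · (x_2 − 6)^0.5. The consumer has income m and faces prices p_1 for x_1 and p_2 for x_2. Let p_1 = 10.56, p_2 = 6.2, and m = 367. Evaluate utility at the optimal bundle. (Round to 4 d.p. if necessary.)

V = 25.6445

MRS = (3/2)·(x_2−6)/(x_1−10). Tangency with p_1/p_2 gives x_2−6 = (2/3)·(p_1/p_2)·(x_1−10).
After buying the subsistence bundle (10, 6), a share 0.6 of the remaining income goes to x_1: x_1* = 10 + 0.6·(m − 10p_1 − 6p_2)/p_1.
Discretionary income = 367 − 10·10.56 − 6·6.2 = 224.2; x_1* = 10 + 0.6·224.2/10.56 = 22.7386; x_2* = 6 + 0.4·224.2/6.2 = 20.4645.
Utility at the optimum: U(22.7386, 20.4645) = 25.6445.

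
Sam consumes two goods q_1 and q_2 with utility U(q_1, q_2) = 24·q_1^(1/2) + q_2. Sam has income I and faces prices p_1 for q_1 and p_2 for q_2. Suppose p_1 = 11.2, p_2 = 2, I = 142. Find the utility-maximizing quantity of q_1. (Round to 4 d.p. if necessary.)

Utility is quasi-linear in q_2; the FOC for q_1 is 12/√q_1 = p_1/p_2.
Solve: √q_1 = 12·p_2/p_1, so q_1*(p_1,p_2) = (12·p_2/p_1)², and q_2* = (I − p_1·q_1*)/p_2.
Plugging in: q_1* = (12·2/11.2)² = 4.5918.

q_1* = 4.5918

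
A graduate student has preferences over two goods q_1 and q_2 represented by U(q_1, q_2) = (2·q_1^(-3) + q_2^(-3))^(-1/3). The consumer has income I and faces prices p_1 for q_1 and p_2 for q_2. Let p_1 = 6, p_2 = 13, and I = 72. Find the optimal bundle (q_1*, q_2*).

q_1* = 4.7967, q_2* = 3.3246

MRS = MU_q_1/MU_q_2 = 2·(q_2/q_1)^(4). Set equal to p_1/p_2.
Hence q_2/q_1 = ((1/2)·p_1/p_2)^(1/(4)), i.e. raised to the 0.25 power.
With the ratio pinned down, the budget gives q_1* = I/(p_1 + p_2·(q_2/q_1)) and q_2* = (q_2/q_1)·q_1*.
Numerically q_2/q_1 = 0.693098, so q_1* = 72/(6 + 13·0.693098) = 4.7967 and q_2* = 0.693098·4.7967 = 3.3246.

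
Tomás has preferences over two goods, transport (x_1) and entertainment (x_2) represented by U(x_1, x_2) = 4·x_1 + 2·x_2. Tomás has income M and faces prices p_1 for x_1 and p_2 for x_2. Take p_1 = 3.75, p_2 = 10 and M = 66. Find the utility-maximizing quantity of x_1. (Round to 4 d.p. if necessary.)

Linear utility — the consumer picks whichever good has higher MU/price: 4/3.75 = 1.0667 vs 2/10 = 0.2.
x_1 gives more utility per dollar, so spend all income on x_1: x_1* = M/p_1, x_2* = 0.
Numerically: x_1* = 17.6, x_2* = 0.

x_1* = 17.6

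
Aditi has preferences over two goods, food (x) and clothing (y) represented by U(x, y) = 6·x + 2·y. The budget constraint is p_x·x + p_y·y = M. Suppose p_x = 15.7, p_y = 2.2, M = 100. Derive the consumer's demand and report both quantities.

Linear utility — the consumer picks whichever good has higher MU/price: 6/15.7 = 0.3822 vs 2/2.2 = 0.9091.
y gives more utility per dollar, so spend all income on y: y* = M/p_y, x* = 0.
Numerically: x* = 0, y* = 45.4545.

x* = 0, y* = 45.4545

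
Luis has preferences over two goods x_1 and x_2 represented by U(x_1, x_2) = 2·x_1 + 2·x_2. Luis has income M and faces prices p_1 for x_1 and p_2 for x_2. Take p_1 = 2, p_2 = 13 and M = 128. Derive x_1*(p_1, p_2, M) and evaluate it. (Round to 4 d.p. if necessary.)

Linear utility — the consumer picks whichever good has higher MU/price: 2/2 = 1 vs 2/13 = 0.1538.
x_1 gives more utility per dollar, so spend all income on x_1: x_1* = M/p_1, x_2* = 0.
Numerically: x_1* = 64, x_2* = 0.

x_1* = 64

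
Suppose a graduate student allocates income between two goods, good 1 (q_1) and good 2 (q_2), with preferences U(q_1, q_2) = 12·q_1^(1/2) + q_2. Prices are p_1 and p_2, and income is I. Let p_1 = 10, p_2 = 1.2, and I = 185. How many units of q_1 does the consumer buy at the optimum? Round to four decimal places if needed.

Thus q_1* = (6·p_2/p_1)² — independent of I — with the rest of income spent on q_2.
Plugging in: q_1* = (6·1.2/10)² = 0.5184.

q_1* = 0.5184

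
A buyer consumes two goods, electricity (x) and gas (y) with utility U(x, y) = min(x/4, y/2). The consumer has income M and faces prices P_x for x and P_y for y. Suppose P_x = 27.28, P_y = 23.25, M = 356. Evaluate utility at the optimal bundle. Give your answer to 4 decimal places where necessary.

V = 2.2876

With perfect complements, no substitution: consume in ratio x:y = 4:2.
Budget: P_x·x + P_y·(1/2)·x = M, so (4·P_x + 2·P_y)·x = 4·M.
Demand: x*(P_x,P_y,M) = 4·M/(4·P_x + 2·P_y), y* = 2·M/(4·P_x + 2·P_y).
Here 4·27.28 + 2·23.25 = 155.62, giving x* = 9.1505 and y* = 4.5752.
Utility at the optimum: U(9.1505, 4.5752) = 2.2876.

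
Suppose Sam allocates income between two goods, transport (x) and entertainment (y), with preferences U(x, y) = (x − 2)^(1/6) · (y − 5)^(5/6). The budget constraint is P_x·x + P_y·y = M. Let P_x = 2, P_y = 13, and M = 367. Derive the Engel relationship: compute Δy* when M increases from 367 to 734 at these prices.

MRS = (1/5)·(y−5)/(x−2). Tangency with P_x/P_y gives y−5 = 5·(P_x/P_y)·(x−2).
After buying the subsistence bundle (2, 5), a share 1/6 of the remaining income goes to x: x* = 2 + 1/6·(M − 2P_x − 5P_y)/P_x.
Discretionary income = 367 − 2·2 − 5·13 = 298; y* = 5 + 5/6·298/13 = 24.1026.
At M' = 734: y* = 47.6282. Change: 47.6282 − 24.1026 = 23.5256.

Δy* = 23.5256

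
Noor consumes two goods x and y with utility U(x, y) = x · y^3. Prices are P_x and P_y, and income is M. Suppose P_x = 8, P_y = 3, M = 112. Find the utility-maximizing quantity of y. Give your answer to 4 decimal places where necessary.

y* = 28

Demand: x*(P_x,P_y,M) = 0.25·M/P_x and y* = 0.75·M/P_y.
At P_x=8, P_y=3, M=112: y* = 0.75·112/3 = 28.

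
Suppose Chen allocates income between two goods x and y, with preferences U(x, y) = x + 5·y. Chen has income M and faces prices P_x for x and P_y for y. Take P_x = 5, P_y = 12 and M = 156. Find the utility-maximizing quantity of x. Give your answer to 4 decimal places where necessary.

Linear utility — the consumer picks whichever good has higher MU/price: 1/5 = 0.2 vs 5/12 = 0.4167.
y gives more utility per dollar, so spend all income on y: y* = M/P_y, x* = 0.
Numerically: x* = 0, y* = 13.

x* = 0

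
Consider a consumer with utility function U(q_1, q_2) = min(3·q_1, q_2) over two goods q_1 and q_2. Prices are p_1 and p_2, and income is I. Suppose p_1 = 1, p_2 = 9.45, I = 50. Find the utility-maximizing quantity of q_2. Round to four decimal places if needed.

q_2* = 5.1107

Leontief preferences: the optimum is at the kink where q_1/1 = q_2/3, i.e. q_2 = 3·q_1.
Budget: p_1·q_1 + p_2·3·q_1 = I, so (p_1 + 3·p_2)·q_1 = I.
Demand: q_1*(p_1,p_2,I) = I/(p_1 + 3·p_2), q_2* = 3·I/(p_1 + 3·p_2).
Here 1 + 3·9.45 = 29.35, giving q_2* = 5.1107.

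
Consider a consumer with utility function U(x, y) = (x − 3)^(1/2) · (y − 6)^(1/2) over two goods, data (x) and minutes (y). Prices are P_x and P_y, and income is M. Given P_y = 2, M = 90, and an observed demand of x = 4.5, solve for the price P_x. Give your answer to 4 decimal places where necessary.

This is Cobb-Douglas in (x−3, y−6): tangency gives 0.5·P_y·(y−6) = 0.5·P_x·(x−3).
Substituting into the budget: x* = 3 + 0.5·(M − 3·P_x − 6·P_y)/P_x, and y* = 6 + 0.5·(…)/P_y.
Set x* = 4.5 in the demand function and solve for P_x: P_x = 13.

P_x = 13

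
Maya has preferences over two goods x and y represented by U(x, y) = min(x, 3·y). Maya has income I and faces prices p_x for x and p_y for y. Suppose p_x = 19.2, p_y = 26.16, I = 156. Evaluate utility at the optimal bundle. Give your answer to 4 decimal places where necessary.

Leontief preferences: the optimum is at the kink where x/3 = y/1, i.e. y = (1/3)·x.
Budget: p_x·x + p_y·(1/3)·x = I, so (3·p_x + p_y)·x = 3·I.
Demand: x*(p_x,p_y,I) = 3·I/(3·p_x + p_y), y* = I/(3·p_x + p_y).
Here 3·19.2 + 26.16 = 83.76, giving x* = 5.5874 and y* = 1.8625.
Utility at the optimum: U(5.5874, 1.8625) = 5.5874.

V = 5.5874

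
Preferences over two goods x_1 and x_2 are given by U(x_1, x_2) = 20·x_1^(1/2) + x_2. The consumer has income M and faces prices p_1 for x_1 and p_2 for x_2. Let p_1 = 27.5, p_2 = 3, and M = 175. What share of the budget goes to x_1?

Set MRS = p_1/p_2: 10·x_1^(−1/2) = p_1/p_2.
Solve: √x_1 = 10·p_2/p_1, so x_1*(p_1,p_2) = (10·p_2/p_1)², and x_2* = (M − p_1·x_1*)/p_2.
Plugging in: x_1* = (10·3/27.5)² = 1.1901, x_2* = 47.4242.
Expenditure on x_1: 27.5·1.1901 = 32.7273; share = 0.187.

share on x_1 = 0.187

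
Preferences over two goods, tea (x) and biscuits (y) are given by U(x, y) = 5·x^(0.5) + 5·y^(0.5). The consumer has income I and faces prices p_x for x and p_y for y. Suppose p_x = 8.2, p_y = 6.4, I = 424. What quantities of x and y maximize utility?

x* = 22.6662, y* = 37.2089

MU_x ∝ 5·x^(-0.5), MU_y ∝ 5·y^(-0.5), so MRS = (y/x)^(0.5) = p_x/p_y.
Hence y/x = (p_x/p_y)^(1/(0.5)), i.e. raised to the 2 power.
With the ratio pinned down, the budget gives x* = I/(p_x + p_y·(y/x)) and y* = (y/x)·x*.
Numerically y/x = 1.641602, so x* = 424/(8.2 + 6.4·1.641602) = 22.6662 and y* = 1.641602·22.6662 = 37.2089.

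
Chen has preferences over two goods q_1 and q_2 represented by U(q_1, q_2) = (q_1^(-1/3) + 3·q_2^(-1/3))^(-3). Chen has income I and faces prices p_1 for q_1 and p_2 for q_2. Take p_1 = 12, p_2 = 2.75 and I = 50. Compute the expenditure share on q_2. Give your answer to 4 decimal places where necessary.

MRS = MU_q_1/MU_q_2 = (1/3)·(q_2/q_1)^(4/3). Set equal to p_1/p_2.
Hence q_2/q_1 = (3·p_1/p_2)^(1/(4/3)), i.e. raised to the 0.75 power.
Substitute q_2 = (q_2/q_1)·q_1 into the budget: q_1* = I/(p_1 + p_2·(q_2/q_1)).
Numerically q_2/q_1 = 6.882201, so q_1* = 50/(12 + 2.75·6.882201) = 1.6168 and q_2* = 6.882201·1.6168 = 11.1269.
Expenditure on q_2: 2.75·11.1269 = 30.5989; share = 0.612.

share on q_2 = 0.612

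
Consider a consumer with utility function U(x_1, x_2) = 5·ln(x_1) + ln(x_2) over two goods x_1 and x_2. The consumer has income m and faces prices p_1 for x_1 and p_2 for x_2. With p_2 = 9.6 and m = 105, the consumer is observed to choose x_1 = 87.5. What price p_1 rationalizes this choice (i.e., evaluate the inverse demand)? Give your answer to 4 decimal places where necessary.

p_1 = 1

The MRS is 5·x_2/x_1. Set MRS = p_1/p_2.
So 5·p_2·x_2 = p_1·x_1; combined with the budget, a share 5/6 of income goes to x_1.
Demand: x_1*(p_1,p_2,m) = 5/6·m/p_1 and x_2* = 1/6·m/p_2.
Set x_1* = 87.5 in the demand function and solve for p_1: p_1 = 1.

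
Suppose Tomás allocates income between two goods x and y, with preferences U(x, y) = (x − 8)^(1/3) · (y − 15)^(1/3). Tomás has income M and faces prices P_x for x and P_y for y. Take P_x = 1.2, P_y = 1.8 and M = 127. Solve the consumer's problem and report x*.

This is Cobb-Douglas in (x−8, y−15): tangency gives 1/3·P_y·(y−15) = 1/3·P_x·(x−8).
Substituting into the budget: x* = 8 + 0.5·(M − 8·P_x − 15·P_y)/P_x, and y* = 15 + 0.5·(…)/P_y.
Discretionary income = 127 − 8·1.2 − 15·1.8 = 90.4; x* = 8 + 0.5·90.4/1.2 = 45.6667.

x* = 45.6667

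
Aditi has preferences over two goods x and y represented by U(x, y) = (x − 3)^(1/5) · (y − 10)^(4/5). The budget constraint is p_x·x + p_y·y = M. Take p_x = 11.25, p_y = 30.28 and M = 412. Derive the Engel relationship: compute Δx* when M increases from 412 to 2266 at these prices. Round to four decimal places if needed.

Let x' = x−3, y' = y−10. MRS = (1/4)·y'/x' = p_x/p_y.
Substituting into the budget: x* = 3 + 0.2·(M − 3·p_x − 10·p_y)/p_x, and y* = 10 + 0.8·(…)/p_y.
Discretionary income = 412 − 3·11.25 − 10·30.28 = 75.45; x* = 3 + 0.2·75.45/11.25 = 4.3413.
At M' = 2266: x* = 37.3013. Change: 37.3013 − 4.3413 = 32.96.

Δx* = 32.96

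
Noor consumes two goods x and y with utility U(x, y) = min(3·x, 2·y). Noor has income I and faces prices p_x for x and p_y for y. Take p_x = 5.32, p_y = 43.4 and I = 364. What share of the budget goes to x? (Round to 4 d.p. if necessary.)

share on x = 0.0755

Leontief preferences: the optimum is at the kink where x/2 = y/3, i.e. y = (3/2)·x.
Budget: p_x·x + p_y·(3/2)·x = I, so (2·p_x + 3·p_y)·x = 2·I.
Demand: x*(p_x,p_y,I) = 2·I/(2·p_x + 3·p_y), y* = 3·I/(2·p_x + 3·p_y).
Here 2·5.32 + 3·43.4 = 140.84, giving x* = 5.169 and y* = 7.7535.
Expenditure on x: 5.32·5.169 = 27.499; share = 0.0755.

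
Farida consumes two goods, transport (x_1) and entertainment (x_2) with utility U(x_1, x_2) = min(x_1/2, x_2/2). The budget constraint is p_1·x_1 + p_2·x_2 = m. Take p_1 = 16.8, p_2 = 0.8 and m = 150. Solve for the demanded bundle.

Leontief preferences: the optimum is at the kink where x_1/2 = x_2/2, i.e. x_2 = x_1.
Budget: p_1·x_1 + p_2·x_1 = m, so (2·p_1 + 2·p_2)·x_1 = 2·m.
Demand: x_1*(p_1,p_2,m) = 2·m/(2·p_1 + 2·p_2), x_2* = 2·m/(2·p_1 + 2·p_2).
Here 2·16.8 + 2·0.8 = 35.2, giving x_1* = 8.5227 and x_2* = 8.5227.

x_1* = 8.5227, x_2* = 8.5227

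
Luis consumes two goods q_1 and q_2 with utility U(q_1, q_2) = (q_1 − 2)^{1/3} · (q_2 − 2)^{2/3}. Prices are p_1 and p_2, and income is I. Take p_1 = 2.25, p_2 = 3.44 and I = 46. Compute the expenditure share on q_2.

Let q_1' = q_1−2, q_2' = q_2−2. MRS = (1/2)·q_2'/q_1' = p_1/p_2.
After buying the subsistence bundle (2, 2), a share 1/3 of the remaining income goes to q_1: q_1* = 2 + 1/3·(I − 2p_1 − 2p_2)/p_1.
Discretionary income = 46 − 2·2.25 − 2·3.44 = 34.62; q_1* = 2 + 1/3·34.62/2.25 = 7.1289; q_2* = 2 + 2/3·34.62/3.44 = 8.7093.
Expenditure on q_2: 3.44·8.7093 = 29.96; share = 0.6513.

share on q_2 = 0.6513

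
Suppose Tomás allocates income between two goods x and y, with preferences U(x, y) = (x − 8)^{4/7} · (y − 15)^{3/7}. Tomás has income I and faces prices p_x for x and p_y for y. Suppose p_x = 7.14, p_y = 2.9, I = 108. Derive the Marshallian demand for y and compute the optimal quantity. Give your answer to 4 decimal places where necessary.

y* = 16.0906

This is Cobb-Douglas in (x−8, y−15): tangency gives 4/7·p_y·(y−15) = 3/7·p_x·(x−8).
After buying the subsistence bundle (8, 15), a share 4/7 of the remaining income goes to x: x* = 8 + 4/7·(I − 8p_x − 15p_y)/p_x.
Discretionary income = 108 − 8·7.14 − 15·2.9 = 7.38; y* = 15 + 3/7·7.38/2.9 = 16.0906.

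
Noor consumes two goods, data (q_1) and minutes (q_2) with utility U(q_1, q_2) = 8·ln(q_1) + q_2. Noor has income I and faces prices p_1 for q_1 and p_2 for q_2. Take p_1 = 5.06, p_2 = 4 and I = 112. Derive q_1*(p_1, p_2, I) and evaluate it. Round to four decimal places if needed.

q_1* = 6.3241

Set MRS = p_1/p_2: (8/q_1)/1 = p_1/p_2.
So q_1*(p_1,p_2) = 8·p_2/p_1, independent of income; and q_2* = (I − 8·p_2)/p_2.
At the given prices: q_1* = 8·4/5.06 = 6.3241.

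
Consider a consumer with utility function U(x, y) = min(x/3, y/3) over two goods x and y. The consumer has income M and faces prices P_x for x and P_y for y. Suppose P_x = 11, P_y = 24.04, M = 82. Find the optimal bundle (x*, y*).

x* = 2.3402, y* = 2.3402

Leontief preferences: the optimum is at the kink where x/3 = y/3, i.e. y = x.
Budget: P_x·x + P_y·x = M, so (3·P_x + 3·P_y)·x = 3·M.
Demand: x*(P_x,P_y,M) = 3·M/(3·P_x + 3·P_y), y* = 3·M/(3·P_x + 3·P_y).
Here 3·11 + 3·24.04 = 105.12, giving x* = 2.3402 and y* = 2.3402.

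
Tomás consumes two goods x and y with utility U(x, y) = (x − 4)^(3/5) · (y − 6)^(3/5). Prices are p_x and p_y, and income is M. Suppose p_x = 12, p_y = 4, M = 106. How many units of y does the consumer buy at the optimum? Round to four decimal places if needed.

MRS = (y−6)/(x−4). Tangency with p_x/p_y gives y−6 = (p_x/p_y)·(x−4).
Substituting into the budget: x* = 4 + 0.5·(M − 4·p_x − 6·p_y)/p_x, and y* = 6 + 0.5·(…)/p_y.
Discretionary income = 106 − 4·12 − 6·4 = 34; y* = 6 + 0.5·34/4 = 10.25.

y* = 10.25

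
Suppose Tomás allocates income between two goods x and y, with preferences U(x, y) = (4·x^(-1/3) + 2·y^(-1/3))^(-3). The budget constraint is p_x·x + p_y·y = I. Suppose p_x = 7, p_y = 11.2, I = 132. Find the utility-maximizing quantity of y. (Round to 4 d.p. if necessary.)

y* = 4.7231

MRS = MU_x/MU_y = 2·(y/x)^(4/3). Set equal to p_x/p_y.
Solve for the ratio: y/x = [(1/2)·p_x/p_y]^(0.75).
Substitute y = (y/x)·x into the budget: x* = I/(p_x + p_y·(y/x)).
Numerically y/x = 0.417963, so x* = 132/(7 + 11.2·0.417963) = 11.3002 and y* = 0.417963·11.3002 = 4.7231.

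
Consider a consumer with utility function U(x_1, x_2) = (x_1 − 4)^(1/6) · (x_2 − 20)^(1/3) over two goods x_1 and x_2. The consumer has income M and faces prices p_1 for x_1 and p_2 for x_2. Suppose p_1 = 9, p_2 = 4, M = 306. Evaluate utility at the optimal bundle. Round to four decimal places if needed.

V = 4.3796

This is Cobb-Douglas in (x_1−4, x_2−20): tangency gives 1/6·p_2·(x_2−20) = 1/3·p_1·(x_1−4).
After buying the subsistence bundle (4, 20), a share 1/3 of the remaining income goes to x_1: x_1* = 4 + 1/3·(M − 4p_1 − 20p_2)/p_1.
Discretionary income = 306 − 4·9 − 20·4 = 190; x_1* = 4 + 1/3·190/9 = 11.037; x_2* = 20 + 2/3·190/4 = 51.6667.
Utility at the optimum: U(11.037, 51.6667) = 4.3796.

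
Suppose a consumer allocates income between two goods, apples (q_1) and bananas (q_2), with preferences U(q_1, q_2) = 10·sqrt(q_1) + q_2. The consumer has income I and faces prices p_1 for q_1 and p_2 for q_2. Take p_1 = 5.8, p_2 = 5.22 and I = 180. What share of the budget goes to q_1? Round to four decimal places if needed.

share on q_1 = 0.6525

Plugging in: q_1* = (5·5.22/5.8)² = 20.25, q_2* = 11.9828.
Expenditure on q_1: 5.8·20.25 = 117.45; share = 0.6525.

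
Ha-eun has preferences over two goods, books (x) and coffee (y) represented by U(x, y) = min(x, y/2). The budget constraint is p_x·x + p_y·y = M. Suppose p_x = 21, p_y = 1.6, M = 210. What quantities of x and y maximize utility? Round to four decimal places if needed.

Leontief preferences: the optimum is at the kink where x/1 = y/2, i.e. y = 2·x.
Budget: p_x·x + p_y·2·x = M, so (p_x + 2·p_y)·x = M.
Demand: x*(p_x,p_y,M) = M/(p_x + 2·p_y), y* = 2·M/(p_x + 2·p_y).
Here 21 + 2·1.6 = 24.2, giving x* = 8.6777 and y* = 17.3554.

x* = 8.6777, y* = 17.3554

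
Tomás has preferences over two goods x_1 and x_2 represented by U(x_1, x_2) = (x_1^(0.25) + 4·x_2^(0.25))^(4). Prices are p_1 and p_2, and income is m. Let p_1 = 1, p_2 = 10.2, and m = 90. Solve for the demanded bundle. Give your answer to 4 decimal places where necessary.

From the CES first-order condition, (1/4)·(x_2/x_1)^(0.75) = p_1/p_2.
Solve for the ratio: x_2/x_1 = [4·p_1/p_2]^(4/3).
Substitute x_2 = (x_2/x_1)·x_1 into the budget: x_1* = m/(p_1 + p_2·(x_2/x_1)).
Numerically x_2/x_1 = 0.287043, so x_1* = 90/(1 + 10.2·0.287043) = 22.9134 and x_2* = 0.287043·22.9134 = 6.5771.

x_1* = 22.9134, x_2* = 6.5771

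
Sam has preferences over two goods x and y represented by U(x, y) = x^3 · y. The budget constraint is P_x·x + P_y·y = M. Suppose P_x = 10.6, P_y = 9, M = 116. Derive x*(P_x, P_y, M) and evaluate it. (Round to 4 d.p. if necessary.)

MU_x/MU_y = (3·y)/(x); tangency sets this equal to P_x/P_y.
So 3·P_y·y = P_x·x; combined with the budget, a share 0.75 of income goes to x.
Demand: x*(P_x,P_y,M) = 0.75·M/P_x and y* = 0.25·M/P_y.
At P_x=10.6, P_y=9, M=116: x* = 0.75·116/10.6 = 8.2075.

x* = 8.2075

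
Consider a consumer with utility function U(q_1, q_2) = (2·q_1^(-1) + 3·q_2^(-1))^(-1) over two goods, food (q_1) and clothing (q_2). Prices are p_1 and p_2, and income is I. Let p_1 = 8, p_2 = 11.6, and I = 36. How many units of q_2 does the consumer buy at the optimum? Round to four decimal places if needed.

q_2* = 1.8494

From the CES first-order condition, (2/3)·(q_2/q_1)^(2) = p_1/p_2.
Hence q_2/q_1 = ((3/2)·p_1/p_2)^(1/(2)), i.e. raised to the 0.5 power.
Substitute q_2 = (q_2/q_1)·q_1 into the budget: q_1* = I/(p_1 + p_2·(q_2/q_1)).
Numerically q_2/q_1 = 1.017095, so q_1* = 36/(8 + 11.6·1.017095) = 1.8183 and q_2* = 1.017095·1.8183 = 1.8494.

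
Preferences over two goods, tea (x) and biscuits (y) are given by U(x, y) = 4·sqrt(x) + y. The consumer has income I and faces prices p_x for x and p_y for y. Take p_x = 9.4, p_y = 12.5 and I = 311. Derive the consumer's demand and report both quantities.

Utility is quasi-linear in y; the FOC for x is 2/√x = p_x/p_y.
Thus x* = (2·p_y/p_x)² — independent of I — with the rest of income spent on y.
Plugging in: x* = (2·12.5/9.4)² = 7.0733, y* = 19.5609.

x* = 7.0733, y* = 19.5609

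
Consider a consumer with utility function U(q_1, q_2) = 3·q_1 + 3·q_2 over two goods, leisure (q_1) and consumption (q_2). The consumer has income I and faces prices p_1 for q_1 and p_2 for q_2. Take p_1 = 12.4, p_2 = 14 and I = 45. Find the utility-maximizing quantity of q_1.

Numerically: q_1* = 3.629, q_2* = 0.

q_1* = 3.629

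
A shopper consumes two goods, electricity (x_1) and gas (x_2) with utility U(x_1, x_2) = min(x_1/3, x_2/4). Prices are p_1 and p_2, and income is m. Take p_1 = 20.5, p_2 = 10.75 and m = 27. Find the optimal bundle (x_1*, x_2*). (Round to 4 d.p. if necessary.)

Leontief preferences: the optimum is at the kink where x_1/3 = x_2/4, i.e. x_2 = (4/3)·x_1.
Budget: p_1·x_1 + p_2·(4/3)·x_1 = m, so (3·p_1 + 4·p_2)·x_1 = 3·m.
Demand: x_1*(p_1,p_2,m) = 3·m/(3·p_1 + 4·p_2), x_2* = 4·m/(3·p_1 + 4·p_2).
Here 3·20.5 + 4·10.75 = 104.5, giving x_1* = 0.7751 and x_2* = 1.0335.

x_1* = 0.7751, x_2* = 1.0335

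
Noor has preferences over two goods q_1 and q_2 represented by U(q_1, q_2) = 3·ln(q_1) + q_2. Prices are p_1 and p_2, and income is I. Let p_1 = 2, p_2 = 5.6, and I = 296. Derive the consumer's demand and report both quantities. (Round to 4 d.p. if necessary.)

Set MRS = p_1/p_2: (3/q_1)/1 = p_1/p_2.
So q_1*(p_1,p_2) = 3·p_2/p_1, independent of income; and q_2* = (I − 3·p_2)/p_2.
At the given prices: q_1* = 3·5.6/2 = 8.4, and q_2* = 49.8571.

q_1* = 8.4, q_2* = 49.8571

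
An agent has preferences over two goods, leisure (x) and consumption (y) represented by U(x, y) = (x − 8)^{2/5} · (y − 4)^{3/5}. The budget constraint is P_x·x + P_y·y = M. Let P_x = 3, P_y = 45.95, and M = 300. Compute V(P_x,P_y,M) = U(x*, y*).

V = 3.0495

This is Cobb-Douglas in (x−8, y−4): tangency gives 0.4·P_y·(y−4) = 0.6·P_x·(x−8).
Substituting into the budget: x* = 8 + 0.4·(M − 8·P_x − 4·P_y)/P_x, and y* = 4 + 0.6·(…)/P_y.
Discretionary income = 300 − 8·3 − 4·45.95 = 92.2; x* = 8 + 0.4·92.2/3 = 20.2933; y* = 4 + 0.6·92.2/45.95 = 5.2039.
Utility at the optimum: U(20.2933, 5.2039) = 3.0495.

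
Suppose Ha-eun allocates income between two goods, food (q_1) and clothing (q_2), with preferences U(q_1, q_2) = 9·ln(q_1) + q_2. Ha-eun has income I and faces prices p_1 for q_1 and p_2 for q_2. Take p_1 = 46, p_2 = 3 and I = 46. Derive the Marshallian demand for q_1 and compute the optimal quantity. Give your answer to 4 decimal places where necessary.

MU_q_1 = 9/q_1, MU_q_2 = 1. Tangency: 9/q_1 = p_1/p_2.
So q_1*(p_1,p_2) = 9·p_2/p_1, independent of income; and q_2* = (I − 9·p_2)/p_2.
At the given prices: q_1* = 9·3/46 = 0.587.

q_1* = 0.587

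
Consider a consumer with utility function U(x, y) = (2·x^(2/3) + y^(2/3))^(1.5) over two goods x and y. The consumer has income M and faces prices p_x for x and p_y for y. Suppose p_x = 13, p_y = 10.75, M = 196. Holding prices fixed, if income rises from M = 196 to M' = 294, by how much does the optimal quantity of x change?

Substitute y = (y/x)·x into the budget: x* = M/(p_x + p_y·(y/x)).
Numerically y/x = 0.221062, so x* = 196/(13 + 10.75·0.221062) = 12.7468.
At M' = 294: x* = 19.1202. Change: 19.1202 − 12.7468 = 6.3734.

Δx* = 6.3734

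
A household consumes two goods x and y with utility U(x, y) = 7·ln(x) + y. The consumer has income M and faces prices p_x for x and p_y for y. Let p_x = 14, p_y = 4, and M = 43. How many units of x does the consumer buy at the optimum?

Set MRS = p_x/p_y: (7/x)/1 = p_x/p_y.
So x*(p_x,p_y) = 7·p_y/p_x, independent of income; and y* = (M − 7·p_y)/p_y.
At the given prices: x* = 7·4/14 = 2.

x* = 2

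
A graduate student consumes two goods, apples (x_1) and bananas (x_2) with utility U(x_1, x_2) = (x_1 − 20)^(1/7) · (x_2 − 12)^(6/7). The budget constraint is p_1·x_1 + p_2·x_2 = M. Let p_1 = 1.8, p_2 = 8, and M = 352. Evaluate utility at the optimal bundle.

V = 22.5822

This is Cobb-Douglas in (x_1−20, x_2−12): tangency gives 1/7·p_2·(x_2−12) = 6/7·p_1·(x_1−20).
Substituting into the budget: x_1* = 20 + 1/7·(M − 20·p_1 − 12·p_2)/p_1, and x_2* = 12 + 6/7·(…)/p_2.
Discretionary income = 352 − 20·1.8 − 12·8 = 220; x_1* = 20 + 1/7·220/1.8 = 37.4603; x_2* = 12 + 6/7·220/8 = 35.5714.
Utility at the optimum: U(37.4603, 35.5714) = 22.5822.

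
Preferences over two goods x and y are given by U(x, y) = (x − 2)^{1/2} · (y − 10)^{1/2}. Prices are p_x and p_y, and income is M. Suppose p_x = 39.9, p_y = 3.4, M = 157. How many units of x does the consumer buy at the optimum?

x* = 2.5414

Let x' = x−2, y' = y−10. MRS = y'/x' = p_x/p_y.
After buying the subsistence bundle (2, 10), a share 0.5 of the remaining income goes to x: x* = 2 + 0.5·(M − 2p_x − 10p_y)/p_x.
Discretionary income = 157 − 2·39.9 − 10·3.4 = 43.2; x* = 2 + 0.5·43.2/39.9 = 2.5414.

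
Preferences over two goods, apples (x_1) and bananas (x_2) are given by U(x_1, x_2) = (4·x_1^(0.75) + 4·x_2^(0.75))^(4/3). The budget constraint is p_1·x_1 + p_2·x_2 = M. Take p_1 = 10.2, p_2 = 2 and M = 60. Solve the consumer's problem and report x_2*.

With the ratio pinned down, the budget gives x_1* = M/(p_1 + p_2·(x_2/x_1)) and x_2* = (x_2/x_1)·x_1*.
Numerically x_2/x_1 = 676.5201, so x_1* = 60/(10.2 + 2·676.5201) = 0.044 and x_2* = 676.5201·0.044 = 29.7755.

x_2* = 29.7755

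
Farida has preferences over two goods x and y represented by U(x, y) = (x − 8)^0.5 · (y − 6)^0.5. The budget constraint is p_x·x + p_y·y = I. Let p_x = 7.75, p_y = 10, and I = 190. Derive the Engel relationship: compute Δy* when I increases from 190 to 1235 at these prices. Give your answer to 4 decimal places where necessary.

Let x' = x−8, y' = y−6. MRS = y'/x' = p_x/p_y.
Substituting into the budget: x* = 8 + 0.5·(I − 8·p_x − 6·p_y)/p_x, and y* = 6 + 0.5·(…)/p_y.
Discretionary income = 190 − 8·7.75 − 6·10 = 68; y* = 6 + 0.5·68/10 = 9.4.
At I' = 1235: y* = 61.65. Change: 61.65 − 9.4 = 52.25.

Δy* = 52.25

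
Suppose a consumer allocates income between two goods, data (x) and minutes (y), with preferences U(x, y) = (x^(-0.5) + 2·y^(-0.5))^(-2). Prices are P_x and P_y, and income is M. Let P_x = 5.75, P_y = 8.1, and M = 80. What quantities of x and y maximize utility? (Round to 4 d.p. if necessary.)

MRS = MU_x/MU_y = (1/2)·(y/x)^(1.5). Set equal to P_x/P_y.
Solve for the ratio: y/x = [2·P_x/P_y]^(2/3).
Substitute y = (y/x)·x into the budget: x* = M/(P_x + P_y·(y/x)).
Numerically y/x = 1.263209, so x* = 80/(5.75 + 8.1·1.263209) = 5.0056 and y* = 1.263209·5.0056 = 6.3232.

x* = 5.0056, y* = 6.3232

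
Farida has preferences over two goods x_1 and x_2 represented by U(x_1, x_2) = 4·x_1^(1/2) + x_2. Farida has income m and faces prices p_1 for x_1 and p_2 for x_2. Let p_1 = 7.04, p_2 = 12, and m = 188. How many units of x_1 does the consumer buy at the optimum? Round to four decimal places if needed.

x_1* = 11.6219

Set MRS = p_1/p_2: 2·x_1^(−1/2) = p_1/p_2.
Solve: √x_1 = 2·p_2/p_1, so x_1*(p_1,p_2) = (2·p_2/p_1)², and x_2* = (m − p_1·x_1*)/p_2.
Plugging in: x_1* = (2·12/7.04)² = 11.6219.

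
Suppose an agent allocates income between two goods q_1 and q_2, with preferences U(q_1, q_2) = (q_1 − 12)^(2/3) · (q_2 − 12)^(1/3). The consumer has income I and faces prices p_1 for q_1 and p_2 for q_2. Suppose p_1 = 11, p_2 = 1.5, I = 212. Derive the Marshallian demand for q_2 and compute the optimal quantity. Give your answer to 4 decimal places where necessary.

Let q_1' = q_1−12, q_2' = q_2−12. MRS = 2·q_2'/q_1' = p_1/p_2.
Substituting into the budget: q_1* = 12 + 2/3·(I − 12·p_1 − 12·p_2)/p_1, and q_2* = 12 + 1/3·(…)/p_2.
Discretionary income = 212 − 12·11 − 12·1.5 = 62; q_2* = 12 + 1/3·62/1.5 = 25.7778.

q_2* = 25.7778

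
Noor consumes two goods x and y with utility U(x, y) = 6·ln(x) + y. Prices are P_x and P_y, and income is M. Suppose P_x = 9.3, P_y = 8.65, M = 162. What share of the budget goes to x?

MU_x = 6/x, MU_y = 1. Tangency: 6/x = P_x/P_y.
So x*(P_x,P_y) = 6·P_y/P_x, independent of income; and y* = (M − 6·P_y)/P_y.
At the given prices: x* = 6·8.65/9.3 = 5.5806, and y* = 12.7283.
Expenditure on x: 9.3·5.5806 = 51.9; share = 0.3204.

share on x = 0.3204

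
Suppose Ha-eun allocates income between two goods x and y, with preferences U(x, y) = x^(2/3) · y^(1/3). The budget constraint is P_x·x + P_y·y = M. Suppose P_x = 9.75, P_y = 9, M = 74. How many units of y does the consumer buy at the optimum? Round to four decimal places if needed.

Demand: x*(P_x,P_y,M) = 2/3·M/P_x and y* = 1/3·M/P_y.
At P_x=9.75, P_y=9, M=74: y* = 1/3·74/9 = 2.7407.

y* = 2.7407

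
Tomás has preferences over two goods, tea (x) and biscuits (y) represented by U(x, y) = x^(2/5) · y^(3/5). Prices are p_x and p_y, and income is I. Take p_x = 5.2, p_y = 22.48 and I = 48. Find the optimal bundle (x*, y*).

MU_x/MU_y = (0.4·y)/(0.6·x); tangency sets this equal to p_x/p_y.
Rearranging, p_y·y = (3/2)·p_x·x. Substituting into the budget gives p_x·x·(1 + (3/2)) = I.
Demand: x*(p_x,p_y,I) = 0.4·I/p_x and y* = 0.6·I/p_y.
At p_x=5.2, p_y=22.48, I=48: x* = 0.4·48/5.2 = 3.6923, y* = 1.2811.

x* = 3.6923, y* = 1.2811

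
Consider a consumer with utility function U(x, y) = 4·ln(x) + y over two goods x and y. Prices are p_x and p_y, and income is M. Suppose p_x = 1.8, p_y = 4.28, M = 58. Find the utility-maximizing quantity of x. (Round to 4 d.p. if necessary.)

x* = 9.5111

MU_x = 4/x, MU_y = 1. Tangency: 4/x = p_x/p_y.
So x*(p_x,p_y) = 4·p_y/p_x, independent of income; and y* = (M − 4·p_y)/p_y.
At the given prices: x* = 4·4.28/1.8 = 9.5111.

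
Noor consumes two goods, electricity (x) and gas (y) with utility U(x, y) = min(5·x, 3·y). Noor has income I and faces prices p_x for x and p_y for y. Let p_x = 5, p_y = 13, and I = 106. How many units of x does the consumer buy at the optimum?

Here 3·5 + 5·13 = 80, giving x* = 3.975.

x* = 3.975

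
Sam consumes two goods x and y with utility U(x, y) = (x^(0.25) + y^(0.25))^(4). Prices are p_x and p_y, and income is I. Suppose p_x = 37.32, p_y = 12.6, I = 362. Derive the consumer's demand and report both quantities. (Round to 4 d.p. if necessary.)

MU_x ∝ x^(-0.75), MU_y ∝ y^(-0.75), so MRS = (y/x)^(0.75) = p_x/p_y.
Solve for the ratio: y/x = [p_x/p_y]^(4/3).
With the ratio pinned down, the budget gives x* = I/(p_x + p_y·(y/x)) and y* = (y/x)·x*.
Numerically y/x = 4.253647, so x* = 362/(37.32 + 12.6·4.253647) = 3.9817 and y* = 4.253647·3.9817 = 16.9367.

x* = 3.9817, y* = 16.9367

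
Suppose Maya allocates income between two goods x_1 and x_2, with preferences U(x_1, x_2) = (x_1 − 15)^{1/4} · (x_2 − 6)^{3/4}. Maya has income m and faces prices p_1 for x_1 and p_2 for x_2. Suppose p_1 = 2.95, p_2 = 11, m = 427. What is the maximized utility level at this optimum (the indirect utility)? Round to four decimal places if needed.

V = 22.8033

Substituting into the budget: x_1* = 15 + 0.25·(m − 15·p_1 − 6·p_2)/p_1, and x_2* = 6 + 0.75·(…)/p_2.
Discretionary income = 427 − 15·2.95 − 6·11 = 316.75; x_1* = 15 + 0.25·316.75/2.95 = 41.8432; x_2* = 6 + 0.75·316.75/11 = 27.5966.
Utility at the optimum: U(41.8432, 27.5966) = 22.8033.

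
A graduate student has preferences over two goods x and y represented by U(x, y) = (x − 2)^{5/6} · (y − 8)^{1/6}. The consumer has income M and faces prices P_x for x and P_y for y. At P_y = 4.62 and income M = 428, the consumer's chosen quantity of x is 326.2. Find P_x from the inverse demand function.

P_x = 1

MRS = 5·(y−8)/(x−2). Tangency with P_x/P_y gives y−8 = (1/5)·(P_x/P_y)·(x−2).
After buying the subsistence bundle (2, 8), a share 5/6 of the remaining income goes to x: x* = 2 + 5/6·(M − 2P_x − 8P_y)/P_x.
Set x* = 326.2 in the demand function and solve for P_x: P_x = 1.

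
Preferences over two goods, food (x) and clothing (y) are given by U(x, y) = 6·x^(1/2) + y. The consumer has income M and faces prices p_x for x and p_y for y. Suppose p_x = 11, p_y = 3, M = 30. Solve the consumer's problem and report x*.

x* = 0.6694

Set MRS = p_x/p_y: 3·x^(−1/2) = p_x/p_y.
Solve: √x = 3·p_y/p_x, so x*(p_x,p_y) = (3·p_y/p_x)², and y* = (M − p_x·x*)/p_y.
Plugging in: x* = (3·3/11)² = 0.6694.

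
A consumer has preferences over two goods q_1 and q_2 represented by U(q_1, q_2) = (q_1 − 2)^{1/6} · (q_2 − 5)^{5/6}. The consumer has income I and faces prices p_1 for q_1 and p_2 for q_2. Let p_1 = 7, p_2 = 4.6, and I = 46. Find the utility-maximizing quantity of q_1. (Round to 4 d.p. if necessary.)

This is Cobb-Douglas in (q_1−2, q_2−5): tangency gives 1/6·p_2·(q_2−5) = 5/6·p_1·(q_1−2).
Substituting into the budget: q_1* = 2 + 1/6·(I − 2·p_1 − 5·p_2)/p_1, and q_2* = 5 + 5/6·(…)/p_2.
Discretionary income = 46 − 2·7 − 5·4.6 = 9; q_1* = 2 + 1/6·9/7 = 2.2143.

q_1* = 2.2143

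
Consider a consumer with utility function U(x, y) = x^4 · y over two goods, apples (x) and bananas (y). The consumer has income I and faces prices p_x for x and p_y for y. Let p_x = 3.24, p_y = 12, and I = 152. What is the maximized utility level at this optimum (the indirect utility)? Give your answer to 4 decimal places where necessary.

Tangency: MRS = 4·y/x = p_x/p_y.
So 4·p_y·y = p_x·x; combined with the budget, a share 0.8 of income goes to x.
Demand: x*(p_x,p_y,I) = 0.8·I/p_x and y* = 0.2·I/p_y.
At p_x=3.24, p_y=12, I=152: x* = 0.8·152/3.24 = 37.5309, y* = 2.5333.
Utility at the optimum: U(37.5309, 2.5333) = 5026279.0535.

V = 5026279.0535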